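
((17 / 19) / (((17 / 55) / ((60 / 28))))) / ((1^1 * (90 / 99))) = 1815 / 266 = 6.82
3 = 3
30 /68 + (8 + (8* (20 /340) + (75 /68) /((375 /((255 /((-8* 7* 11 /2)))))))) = 186597 /20944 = 8.91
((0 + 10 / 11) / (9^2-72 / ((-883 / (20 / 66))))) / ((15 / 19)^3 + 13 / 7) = 211977395 / 44383257228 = 0.00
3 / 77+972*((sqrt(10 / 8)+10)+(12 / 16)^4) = 486*sqrt(5)+49415943 / 4928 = 11114.31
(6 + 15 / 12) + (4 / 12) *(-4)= 71 / 12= 5.92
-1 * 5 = -5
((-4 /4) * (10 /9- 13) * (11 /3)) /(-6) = -1177 /162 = -7.27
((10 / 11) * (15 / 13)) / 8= 75 / 572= 0.13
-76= -76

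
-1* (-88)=88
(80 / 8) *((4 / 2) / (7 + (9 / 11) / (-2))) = 88 / 29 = 3.03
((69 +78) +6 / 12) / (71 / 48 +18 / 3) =7080 / 359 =19.72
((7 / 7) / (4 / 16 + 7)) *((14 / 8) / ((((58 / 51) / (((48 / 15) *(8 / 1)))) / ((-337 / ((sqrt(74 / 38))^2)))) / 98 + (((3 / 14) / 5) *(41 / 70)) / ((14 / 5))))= 501794401920 / 18631587341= 26.93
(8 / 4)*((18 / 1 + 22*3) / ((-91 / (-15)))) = 360 / 13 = 27.69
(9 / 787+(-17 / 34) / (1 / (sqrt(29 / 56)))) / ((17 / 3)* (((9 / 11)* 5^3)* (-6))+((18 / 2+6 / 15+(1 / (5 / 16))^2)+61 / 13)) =-10725 / 3238311398+3575* sqrt(406) / 691278672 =0.00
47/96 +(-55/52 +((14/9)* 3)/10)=-211/2080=-0.10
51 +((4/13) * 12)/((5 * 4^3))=13263/260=51.01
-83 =-83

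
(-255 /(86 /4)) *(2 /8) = -255 /86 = -2.97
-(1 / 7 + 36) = -253 / 7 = -36.14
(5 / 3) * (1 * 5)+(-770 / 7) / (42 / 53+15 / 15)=-53.04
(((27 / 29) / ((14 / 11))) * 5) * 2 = 1485 / 203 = 7.32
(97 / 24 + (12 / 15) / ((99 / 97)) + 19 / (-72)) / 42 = 1129 / 10395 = 0.11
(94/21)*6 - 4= 160/7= 22.86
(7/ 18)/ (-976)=-7/ 17568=-0.00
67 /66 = 1.02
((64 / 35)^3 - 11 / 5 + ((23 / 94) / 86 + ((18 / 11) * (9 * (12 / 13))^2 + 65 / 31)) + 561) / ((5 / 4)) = 13581561847286309 / 24967872304375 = 543.96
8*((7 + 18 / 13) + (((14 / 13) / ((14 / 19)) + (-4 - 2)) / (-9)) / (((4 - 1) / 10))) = 80.52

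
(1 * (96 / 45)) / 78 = 16 / 585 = 0.03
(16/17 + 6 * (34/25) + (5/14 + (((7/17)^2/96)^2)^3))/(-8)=-754860109710332486498209779343/638472932498388795458479718400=-1.18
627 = 627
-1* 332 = -332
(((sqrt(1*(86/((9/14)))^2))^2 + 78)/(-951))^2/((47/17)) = 129.21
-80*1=-80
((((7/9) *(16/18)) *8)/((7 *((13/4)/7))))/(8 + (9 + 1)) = 896/9477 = 0.09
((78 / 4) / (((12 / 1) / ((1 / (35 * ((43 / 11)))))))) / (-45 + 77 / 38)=-2717 / 9830660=-0.00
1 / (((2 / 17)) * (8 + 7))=17 / 30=0.57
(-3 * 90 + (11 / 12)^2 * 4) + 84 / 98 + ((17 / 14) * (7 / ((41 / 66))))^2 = -33278645 / 423612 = -78.56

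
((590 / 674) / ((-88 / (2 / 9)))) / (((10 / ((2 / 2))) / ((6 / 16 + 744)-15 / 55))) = -1287793 / 7829184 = -0.16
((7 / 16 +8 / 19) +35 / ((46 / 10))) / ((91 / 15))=888045 / 636272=1.40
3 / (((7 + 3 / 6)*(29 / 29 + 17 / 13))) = 13 / 75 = 0.17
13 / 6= 2.17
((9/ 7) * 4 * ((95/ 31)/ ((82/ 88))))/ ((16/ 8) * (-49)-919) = -16720/ 1005361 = -0.02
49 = 49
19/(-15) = -19/15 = -1.27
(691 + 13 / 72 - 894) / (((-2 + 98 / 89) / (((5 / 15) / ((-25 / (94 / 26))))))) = -61084349 / 5616000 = -10.88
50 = 50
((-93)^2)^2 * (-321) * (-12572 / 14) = 21563197629858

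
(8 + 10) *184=3312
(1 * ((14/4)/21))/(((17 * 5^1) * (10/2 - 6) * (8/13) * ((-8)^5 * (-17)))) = -13/2272788480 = -0.00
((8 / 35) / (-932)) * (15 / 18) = -1 / 4893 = -0.00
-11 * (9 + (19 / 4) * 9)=-2277 / 4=-569.25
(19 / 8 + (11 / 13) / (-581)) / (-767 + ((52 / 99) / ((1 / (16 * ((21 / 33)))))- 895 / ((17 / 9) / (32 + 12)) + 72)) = -0.00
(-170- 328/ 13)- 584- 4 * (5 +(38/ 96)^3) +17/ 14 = -2008408105/ 2515968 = -798.26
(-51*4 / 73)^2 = 41616 / 5329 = 7.81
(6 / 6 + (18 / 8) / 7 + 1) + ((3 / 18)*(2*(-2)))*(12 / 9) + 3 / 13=5449 / 3276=1.66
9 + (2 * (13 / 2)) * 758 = 9863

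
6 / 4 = 3 / 2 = 1.50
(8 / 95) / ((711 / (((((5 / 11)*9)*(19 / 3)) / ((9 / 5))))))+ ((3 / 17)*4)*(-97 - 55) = -42795832 / 398871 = -107.29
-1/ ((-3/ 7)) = 7/ 3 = 2.33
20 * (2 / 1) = 40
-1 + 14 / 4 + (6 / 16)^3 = 1307 / 512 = 2.55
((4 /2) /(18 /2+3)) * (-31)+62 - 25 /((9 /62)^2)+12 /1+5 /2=-90322 /81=-1115.09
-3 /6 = -1 /2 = -0.50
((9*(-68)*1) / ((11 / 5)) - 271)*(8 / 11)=-48328 / 121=-399.40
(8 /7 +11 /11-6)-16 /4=-55 /7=-7.86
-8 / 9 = -0.89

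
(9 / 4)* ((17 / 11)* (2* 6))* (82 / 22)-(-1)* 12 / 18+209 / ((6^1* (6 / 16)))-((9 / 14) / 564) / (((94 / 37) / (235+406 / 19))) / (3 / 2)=637350273925 / 2559559464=249.01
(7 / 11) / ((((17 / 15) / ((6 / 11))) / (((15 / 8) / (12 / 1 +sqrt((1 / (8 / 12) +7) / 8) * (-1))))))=4725 * sqrt(17) / 4704359 +226800 / 4704359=0.05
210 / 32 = 105 / 16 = 6.56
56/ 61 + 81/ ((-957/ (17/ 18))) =0.84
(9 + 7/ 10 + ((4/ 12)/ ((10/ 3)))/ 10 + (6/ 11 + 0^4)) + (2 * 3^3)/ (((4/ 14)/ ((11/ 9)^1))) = 241.26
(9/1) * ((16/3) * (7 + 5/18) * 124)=43317.33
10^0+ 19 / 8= 27 / 8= 3.38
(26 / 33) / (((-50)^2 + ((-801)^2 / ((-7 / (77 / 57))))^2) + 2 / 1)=9386 / 182636230906503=0.00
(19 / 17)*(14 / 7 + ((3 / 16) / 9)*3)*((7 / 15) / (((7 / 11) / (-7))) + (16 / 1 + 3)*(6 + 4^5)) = 61335857 / 1360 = 45099.89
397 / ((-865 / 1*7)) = -397 / 6055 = -0.07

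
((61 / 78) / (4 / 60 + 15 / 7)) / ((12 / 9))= 6405 / 24128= 0.27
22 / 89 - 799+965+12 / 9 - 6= 43142 / 267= 161.58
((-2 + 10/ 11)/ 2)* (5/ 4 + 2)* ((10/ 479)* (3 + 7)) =-1950/ 5269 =-0.37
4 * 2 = 8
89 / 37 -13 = -392 / 37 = -10.59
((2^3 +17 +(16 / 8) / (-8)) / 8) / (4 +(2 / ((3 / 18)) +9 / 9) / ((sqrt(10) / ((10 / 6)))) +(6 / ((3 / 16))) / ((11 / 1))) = 186219 / 6892 - 467181 * sqrt(10) / 55136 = 0.22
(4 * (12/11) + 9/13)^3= 377933067/2924207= 129.24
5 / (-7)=-5 / 7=-0.71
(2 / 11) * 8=16 / 11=1.45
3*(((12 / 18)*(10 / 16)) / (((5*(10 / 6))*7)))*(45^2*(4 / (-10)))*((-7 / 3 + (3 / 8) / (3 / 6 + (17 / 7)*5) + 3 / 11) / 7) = 1281177 / 254408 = 5.04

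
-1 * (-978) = 978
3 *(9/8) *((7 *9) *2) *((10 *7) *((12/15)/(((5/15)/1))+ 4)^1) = 190512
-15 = -15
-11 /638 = -0.02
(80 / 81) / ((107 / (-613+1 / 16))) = -16345 / 2889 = -5.66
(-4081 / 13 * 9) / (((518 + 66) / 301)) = -11055429 / 7592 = -1456.19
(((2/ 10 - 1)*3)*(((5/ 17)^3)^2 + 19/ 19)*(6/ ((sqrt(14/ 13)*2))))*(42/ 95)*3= -9.21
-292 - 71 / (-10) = -2849 / 10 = -284.90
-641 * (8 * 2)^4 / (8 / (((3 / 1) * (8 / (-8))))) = 15753216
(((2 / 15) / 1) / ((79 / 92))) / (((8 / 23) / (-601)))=-268.29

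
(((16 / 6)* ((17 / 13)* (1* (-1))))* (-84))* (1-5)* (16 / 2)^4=-62390272 / 13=-4799251.69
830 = 830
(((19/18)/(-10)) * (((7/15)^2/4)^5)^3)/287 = -61178209360450414809914533/1519476554858509620000000000000000000000000000000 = -0.00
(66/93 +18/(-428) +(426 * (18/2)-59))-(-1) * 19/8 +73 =102191267/26536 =3851.04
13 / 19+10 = 203 / 19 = 10.68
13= 13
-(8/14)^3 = -64/343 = -0.19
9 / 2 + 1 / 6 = 14 / 3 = 4.67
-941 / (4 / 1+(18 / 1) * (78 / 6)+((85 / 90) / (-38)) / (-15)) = -9654660 / 2441897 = -3.95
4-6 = -2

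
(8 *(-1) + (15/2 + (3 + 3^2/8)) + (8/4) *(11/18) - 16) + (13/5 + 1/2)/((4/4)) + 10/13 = -34087/4680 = -7.28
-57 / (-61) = 57 / 61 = 0.93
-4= -4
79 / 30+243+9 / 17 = 125543 / 510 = 246.16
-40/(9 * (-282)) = 20/1269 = 0.02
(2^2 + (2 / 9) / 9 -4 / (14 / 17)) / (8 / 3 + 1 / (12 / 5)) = -1888 / 6993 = -0.27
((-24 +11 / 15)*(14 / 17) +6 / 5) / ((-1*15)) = 916 / 765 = 1.20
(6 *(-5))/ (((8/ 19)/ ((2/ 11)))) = -285/ 22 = -12.95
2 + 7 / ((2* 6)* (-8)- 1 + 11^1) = 165 / 86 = 1.92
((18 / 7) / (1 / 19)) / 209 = 18 / 77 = 0.23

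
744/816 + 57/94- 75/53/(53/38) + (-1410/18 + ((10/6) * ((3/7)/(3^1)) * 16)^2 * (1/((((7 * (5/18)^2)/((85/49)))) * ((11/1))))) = -91608700548488/1244808824721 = -73.59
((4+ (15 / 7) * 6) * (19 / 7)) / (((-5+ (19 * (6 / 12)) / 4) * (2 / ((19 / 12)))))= -42598 / 3087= -13.80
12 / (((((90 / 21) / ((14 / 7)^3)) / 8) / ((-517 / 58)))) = -231616 / 145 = -1597.35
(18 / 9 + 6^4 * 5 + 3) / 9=6485 / 9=720.56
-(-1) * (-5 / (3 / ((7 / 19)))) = -35 / 57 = -0.61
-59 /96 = -0.61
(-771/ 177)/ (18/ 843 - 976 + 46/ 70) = 2527595/ 565944933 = 0.00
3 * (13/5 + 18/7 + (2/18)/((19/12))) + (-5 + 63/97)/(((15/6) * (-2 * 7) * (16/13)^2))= 18644519/1179520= 15.81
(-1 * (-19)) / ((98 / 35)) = 95 / 14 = 6.79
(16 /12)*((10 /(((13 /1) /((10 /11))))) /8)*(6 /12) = 25 /429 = 0.06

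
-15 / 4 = -3.75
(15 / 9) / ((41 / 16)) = 80 / 123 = 0.65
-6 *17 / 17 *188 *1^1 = -1128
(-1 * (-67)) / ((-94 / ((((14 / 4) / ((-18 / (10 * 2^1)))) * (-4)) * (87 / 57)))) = -136010 / 8037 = -16.92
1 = 1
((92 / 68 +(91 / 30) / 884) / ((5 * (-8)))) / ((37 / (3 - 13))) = 2767 / 301920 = 0.01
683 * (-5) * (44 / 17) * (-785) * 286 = 33734872600 / 17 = 1984404270.59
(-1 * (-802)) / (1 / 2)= 1604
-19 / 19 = -1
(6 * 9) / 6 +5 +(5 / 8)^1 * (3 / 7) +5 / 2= 939 / 56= 16.77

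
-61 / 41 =-1.49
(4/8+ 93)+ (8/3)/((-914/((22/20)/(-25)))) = 32047169/342750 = 93.50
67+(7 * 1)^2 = 116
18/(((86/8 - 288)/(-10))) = 720/1109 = 0.65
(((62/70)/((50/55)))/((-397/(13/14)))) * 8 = -0.02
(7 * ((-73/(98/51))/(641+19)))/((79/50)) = -6205/24332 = -0.26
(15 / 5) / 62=3 / 62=0.05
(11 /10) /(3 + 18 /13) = 143 /570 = 0.25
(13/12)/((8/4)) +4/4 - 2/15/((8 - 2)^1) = 547/360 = 1.52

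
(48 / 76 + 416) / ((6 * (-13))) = -3958 / 741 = -5.34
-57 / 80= -0.71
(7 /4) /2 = 7 /8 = 0.88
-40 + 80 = 40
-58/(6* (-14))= 29/42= 0.69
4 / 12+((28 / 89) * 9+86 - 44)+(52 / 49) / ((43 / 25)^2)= 1101234959 / 24190467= 45.52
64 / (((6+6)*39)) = 16 / 117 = 0.14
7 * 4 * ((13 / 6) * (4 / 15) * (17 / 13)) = 952 / 45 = 21.16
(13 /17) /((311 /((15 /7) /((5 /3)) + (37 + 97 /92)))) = 0.10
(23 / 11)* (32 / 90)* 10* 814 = 54464 / 9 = 6051.56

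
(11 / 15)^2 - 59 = -13154 / 225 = -58.46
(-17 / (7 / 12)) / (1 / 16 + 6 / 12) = -1088 / 21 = -51.81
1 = 1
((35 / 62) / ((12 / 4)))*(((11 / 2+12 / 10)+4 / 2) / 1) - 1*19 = -2153 / 124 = -17.36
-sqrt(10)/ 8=-0.40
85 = 85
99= 99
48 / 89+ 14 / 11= 1774 / 979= 1.81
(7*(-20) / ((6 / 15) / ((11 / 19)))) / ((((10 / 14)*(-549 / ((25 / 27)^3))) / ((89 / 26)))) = 3747734375 / 2669073849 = 1.40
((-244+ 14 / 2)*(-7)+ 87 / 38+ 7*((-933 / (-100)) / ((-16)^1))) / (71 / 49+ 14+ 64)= 2468576439 / 118347200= 20.86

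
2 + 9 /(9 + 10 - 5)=37 /14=2.64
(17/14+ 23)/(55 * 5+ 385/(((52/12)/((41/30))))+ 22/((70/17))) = 7345/121869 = 0.06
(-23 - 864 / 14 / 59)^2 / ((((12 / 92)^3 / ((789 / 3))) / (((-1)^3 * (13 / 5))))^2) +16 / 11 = 1877344033063494674512859 / 34194820275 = 54901415418054.71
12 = 12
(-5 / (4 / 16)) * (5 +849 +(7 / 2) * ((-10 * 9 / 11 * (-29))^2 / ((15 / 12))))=-383544280 / 121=-3169787.44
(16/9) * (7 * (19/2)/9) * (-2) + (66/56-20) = -102271/2268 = -45.09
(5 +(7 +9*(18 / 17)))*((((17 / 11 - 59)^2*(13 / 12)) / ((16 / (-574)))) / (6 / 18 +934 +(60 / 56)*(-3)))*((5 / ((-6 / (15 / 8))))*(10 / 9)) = 1242846002125 / 241329297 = 5150.00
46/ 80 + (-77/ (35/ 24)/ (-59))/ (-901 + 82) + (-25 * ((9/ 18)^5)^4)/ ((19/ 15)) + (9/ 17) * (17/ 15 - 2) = 627711619571/ 5455280603136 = 0.12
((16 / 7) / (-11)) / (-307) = 16 / 23639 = 0.00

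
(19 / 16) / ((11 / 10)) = 95 / 88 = 1.08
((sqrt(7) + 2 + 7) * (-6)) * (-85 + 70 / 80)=2019 * sqrt(7) / 4 + 18171 / 4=5878.19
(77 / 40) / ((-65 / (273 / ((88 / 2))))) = -147 / 800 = -0.18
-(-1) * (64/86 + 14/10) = 461/215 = 2.14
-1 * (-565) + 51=616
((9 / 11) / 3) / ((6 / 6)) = 3 / 11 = 0.27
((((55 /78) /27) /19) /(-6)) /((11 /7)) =-35 /240084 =-0.00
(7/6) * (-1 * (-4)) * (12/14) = 4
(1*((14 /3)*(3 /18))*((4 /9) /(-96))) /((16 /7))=-49 /31104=-0.00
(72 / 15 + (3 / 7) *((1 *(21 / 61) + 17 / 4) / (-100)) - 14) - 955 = -164688723 / 170800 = -964.22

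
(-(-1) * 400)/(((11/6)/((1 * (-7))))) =-16800/11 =-1527.27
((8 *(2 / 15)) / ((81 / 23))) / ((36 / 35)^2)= 5635 / 19683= 0.29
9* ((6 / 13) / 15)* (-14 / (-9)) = 28 / 65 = 0.43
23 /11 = 2.09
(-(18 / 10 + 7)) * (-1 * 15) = 132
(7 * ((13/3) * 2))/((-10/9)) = -273/5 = -54.60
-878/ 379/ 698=-439/ 132271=-0.00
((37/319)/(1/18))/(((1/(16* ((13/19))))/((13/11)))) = 1800864/66671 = 27.01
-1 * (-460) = 460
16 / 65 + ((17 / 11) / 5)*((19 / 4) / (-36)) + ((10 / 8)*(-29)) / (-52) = 0.90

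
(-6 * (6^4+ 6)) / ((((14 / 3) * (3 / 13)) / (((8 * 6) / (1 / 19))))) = -6615648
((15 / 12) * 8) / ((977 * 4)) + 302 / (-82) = -294849 / 80114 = -3.68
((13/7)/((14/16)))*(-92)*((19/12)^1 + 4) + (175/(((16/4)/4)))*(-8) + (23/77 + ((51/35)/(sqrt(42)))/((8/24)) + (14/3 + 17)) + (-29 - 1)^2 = -2535886/1617 + 51*sqrt(42)/490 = -1567.59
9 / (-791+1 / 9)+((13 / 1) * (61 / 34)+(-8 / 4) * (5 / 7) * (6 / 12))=9570670 / 423521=22.60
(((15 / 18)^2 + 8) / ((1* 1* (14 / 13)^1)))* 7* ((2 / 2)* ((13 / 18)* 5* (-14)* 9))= -1851395 / 72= -25713.82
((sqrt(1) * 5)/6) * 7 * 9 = 105/2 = 52.50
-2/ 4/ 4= -1/ 8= -0.12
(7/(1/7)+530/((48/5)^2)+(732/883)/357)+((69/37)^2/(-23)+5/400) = 45252381364201/828578378880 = 54.61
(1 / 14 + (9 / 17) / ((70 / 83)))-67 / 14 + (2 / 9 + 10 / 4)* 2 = 14543 / 10710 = 1.36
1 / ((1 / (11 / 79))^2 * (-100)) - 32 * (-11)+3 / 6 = 219995129 / 624100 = 352.50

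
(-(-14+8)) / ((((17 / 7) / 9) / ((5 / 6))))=315 / 17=18.53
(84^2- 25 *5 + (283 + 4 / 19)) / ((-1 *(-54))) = 7615 / 57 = 133.60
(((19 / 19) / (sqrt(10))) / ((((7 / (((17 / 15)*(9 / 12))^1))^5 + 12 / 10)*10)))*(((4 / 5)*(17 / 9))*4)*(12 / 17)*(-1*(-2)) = 22717712*sqrt(10) / 10084519467825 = 0.00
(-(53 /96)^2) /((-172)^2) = -2809 /272646144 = -0.00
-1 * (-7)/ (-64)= -7/ 64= -0.11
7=7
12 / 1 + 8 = 20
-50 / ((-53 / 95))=4750 / 53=89.62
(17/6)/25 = 0.11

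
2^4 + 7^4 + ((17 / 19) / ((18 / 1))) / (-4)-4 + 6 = 3309175 / 1368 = 2418.99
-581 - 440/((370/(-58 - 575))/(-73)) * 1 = -2054693/37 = -55532.24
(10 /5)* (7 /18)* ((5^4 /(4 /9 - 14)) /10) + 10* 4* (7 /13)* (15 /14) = 61825 /3172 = 19.49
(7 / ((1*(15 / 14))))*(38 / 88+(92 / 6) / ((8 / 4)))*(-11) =-52381 / 90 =-582.01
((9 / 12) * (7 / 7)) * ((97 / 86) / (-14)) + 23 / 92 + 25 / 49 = 23591 / 33712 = 0.70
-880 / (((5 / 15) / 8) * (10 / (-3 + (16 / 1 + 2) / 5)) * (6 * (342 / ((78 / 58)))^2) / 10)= -29744 / 910803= -0.03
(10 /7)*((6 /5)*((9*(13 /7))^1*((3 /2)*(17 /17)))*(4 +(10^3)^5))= 2106000000000008424 /49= 42979591836734865.80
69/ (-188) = -0.37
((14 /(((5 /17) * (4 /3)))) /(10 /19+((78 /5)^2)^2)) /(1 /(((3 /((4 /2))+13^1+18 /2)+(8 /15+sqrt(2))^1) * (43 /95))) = 383775 * sqrt(2) /1406584628+18446785 /2813169256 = 0.01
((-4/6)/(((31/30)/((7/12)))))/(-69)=35/6417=0.01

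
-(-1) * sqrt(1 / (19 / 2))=0.32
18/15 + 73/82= 857/410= 2.09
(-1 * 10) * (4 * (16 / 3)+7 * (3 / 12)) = -1385 / 6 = -230.83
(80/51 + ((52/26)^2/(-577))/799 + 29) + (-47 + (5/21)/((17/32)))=-51580366/3227161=-15.98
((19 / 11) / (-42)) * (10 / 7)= -95 / 1617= -0.06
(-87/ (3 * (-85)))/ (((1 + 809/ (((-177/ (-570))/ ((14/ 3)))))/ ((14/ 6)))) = 11977/ 182929945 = 0.00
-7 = -7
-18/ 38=-9/ 19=-0.47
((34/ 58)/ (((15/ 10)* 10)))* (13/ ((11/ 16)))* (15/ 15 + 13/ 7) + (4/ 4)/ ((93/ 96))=652832/ 207669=3.14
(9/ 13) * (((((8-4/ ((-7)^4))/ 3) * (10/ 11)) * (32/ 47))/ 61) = 18435840/ 984364381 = 0.02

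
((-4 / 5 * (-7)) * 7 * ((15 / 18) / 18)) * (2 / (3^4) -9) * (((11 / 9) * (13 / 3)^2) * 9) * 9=-66223157 / 2187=-30280.36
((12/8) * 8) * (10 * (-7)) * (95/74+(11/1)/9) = -233660/111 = -2105.05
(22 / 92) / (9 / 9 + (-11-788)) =-11 / 36708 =-0.00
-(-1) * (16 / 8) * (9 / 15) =6 / 5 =1.20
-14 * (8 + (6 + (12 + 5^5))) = -44114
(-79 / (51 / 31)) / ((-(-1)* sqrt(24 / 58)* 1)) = -74.65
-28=-28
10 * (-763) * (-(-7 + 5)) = -15260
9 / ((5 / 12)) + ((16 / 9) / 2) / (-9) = 21.50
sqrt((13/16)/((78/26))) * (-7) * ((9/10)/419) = -21 * sqrt(39)/16760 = -0.01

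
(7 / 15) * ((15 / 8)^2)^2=23625 / 4096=5.77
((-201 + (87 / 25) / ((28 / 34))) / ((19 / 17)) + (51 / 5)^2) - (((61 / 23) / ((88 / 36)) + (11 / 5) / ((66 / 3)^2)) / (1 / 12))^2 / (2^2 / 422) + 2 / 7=-3853423216096 / 212829925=-18105.65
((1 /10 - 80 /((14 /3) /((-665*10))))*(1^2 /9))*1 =1140001 /90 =12666.68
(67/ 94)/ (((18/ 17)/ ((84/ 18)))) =7973/ 2538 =3.14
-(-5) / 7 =5 / 7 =0.71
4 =4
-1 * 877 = -877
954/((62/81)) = 38637/31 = 1246.35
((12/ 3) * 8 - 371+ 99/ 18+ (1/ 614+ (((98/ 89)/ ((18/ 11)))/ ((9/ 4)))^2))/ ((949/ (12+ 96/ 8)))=-42555494242816/ 5047000923861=-8.43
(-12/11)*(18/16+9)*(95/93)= -7695/682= -11.28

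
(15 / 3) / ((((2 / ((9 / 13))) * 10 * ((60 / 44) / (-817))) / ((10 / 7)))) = -26961 / 182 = -148.14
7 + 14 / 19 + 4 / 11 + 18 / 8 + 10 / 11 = 9413 / 836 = 11.26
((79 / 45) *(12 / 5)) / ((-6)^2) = 0.12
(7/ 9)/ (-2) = -7/ 18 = -0.39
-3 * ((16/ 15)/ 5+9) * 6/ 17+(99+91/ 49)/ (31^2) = -27590092/ 2858975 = -9.65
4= 4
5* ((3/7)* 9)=135/7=19.29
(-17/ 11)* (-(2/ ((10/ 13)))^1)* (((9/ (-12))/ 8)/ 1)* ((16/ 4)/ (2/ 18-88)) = 5967/ 348040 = 0.02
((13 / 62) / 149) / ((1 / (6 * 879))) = 34281 / 4619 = 7.42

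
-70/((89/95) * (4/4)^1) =-6650/89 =-74.72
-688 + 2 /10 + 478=-1049 /5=-209.80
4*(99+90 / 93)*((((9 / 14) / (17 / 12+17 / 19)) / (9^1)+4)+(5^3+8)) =6266264772 / 114359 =54794.68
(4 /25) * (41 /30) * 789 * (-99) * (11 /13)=-23485374 /1625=-14452.54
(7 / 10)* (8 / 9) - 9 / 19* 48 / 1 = -18908 / 855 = -22.11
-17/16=-1.06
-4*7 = -28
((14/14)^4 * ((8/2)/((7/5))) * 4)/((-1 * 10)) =-8/7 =-1.14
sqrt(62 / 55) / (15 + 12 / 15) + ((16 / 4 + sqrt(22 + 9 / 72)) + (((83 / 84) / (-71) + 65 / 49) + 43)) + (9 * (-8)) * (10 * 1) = -28041605 / 41748 + sqrt(3410) / 869 + sqrt(354) / 4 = -666.92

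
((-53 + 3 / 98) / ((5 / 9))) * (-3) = 140157 / 490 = 286.03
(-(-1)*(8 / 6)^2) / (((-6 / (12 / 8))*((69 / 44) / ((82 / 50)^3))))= -12130096 / 9703125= -1.25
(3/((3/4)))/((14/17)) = 4.86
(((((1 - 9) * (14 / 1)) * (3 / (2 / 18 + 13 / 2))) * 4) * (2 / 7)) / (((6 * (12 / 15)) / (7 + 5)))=-17280 / 119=-145.21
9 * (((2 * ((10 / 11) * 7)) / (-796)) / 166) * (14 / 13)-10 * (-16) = 377906755 / 2361931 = 160.00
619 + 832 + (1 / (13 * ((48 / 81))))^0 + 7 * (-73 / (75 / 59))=1050.01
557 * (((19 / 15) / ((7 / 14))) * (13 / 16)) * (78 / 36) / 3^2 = 1788527 / 6480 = 276.01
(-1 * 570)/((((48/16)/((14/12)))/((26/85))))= -3458/51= -67.80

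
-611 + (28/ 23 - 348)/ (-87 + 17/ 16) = -19195259/ 31625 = -606.96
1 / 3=0.33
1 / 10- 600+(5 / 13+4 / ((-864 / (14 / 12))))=-50503631 / 84240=-599.52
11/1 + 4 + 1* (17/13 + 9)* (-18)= -2217/13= -170.54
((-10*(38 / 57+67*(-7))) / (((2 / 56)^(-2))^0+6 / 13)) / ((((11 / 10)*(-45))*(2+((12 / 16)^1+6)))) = -292240 / 39501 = -7.40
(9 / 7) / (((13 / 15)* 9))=15 / 91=0.16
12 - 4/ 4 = 11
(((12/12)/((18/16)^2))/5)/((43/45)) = 64/387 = 0.17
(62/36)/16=31/288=0.11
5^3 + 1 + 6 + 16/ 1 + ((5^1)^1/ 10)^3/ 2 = 2369/ 16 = 148.06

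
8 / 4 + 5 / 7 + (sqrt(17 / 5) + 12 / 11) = sqrt(85) / 5 + 293 / 77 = 5.65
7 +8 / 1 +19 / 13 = 214 / 13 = 16.46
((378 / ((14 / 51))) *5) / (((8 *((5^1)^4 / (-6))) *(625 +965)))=-1377 / 265000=-0.01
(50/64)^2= 625/1024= 0.61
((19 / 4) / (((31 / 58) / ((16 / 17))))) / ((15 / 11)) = 48488 / 7905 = 6.13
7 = 7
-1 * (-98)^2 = -9604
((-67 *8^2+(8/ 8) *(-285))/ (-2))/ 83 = 4573/ 166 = 27.55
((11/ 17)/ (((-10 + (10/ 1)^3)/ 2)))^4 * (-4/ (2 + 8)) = -2/ 1712441503125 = -0.00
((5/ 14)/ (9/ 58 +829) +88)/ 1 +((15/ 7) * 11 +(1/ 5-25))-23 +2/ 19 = 2042823273/ 31980515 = 63.88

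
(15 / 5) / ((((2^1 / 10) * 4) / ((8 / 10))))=3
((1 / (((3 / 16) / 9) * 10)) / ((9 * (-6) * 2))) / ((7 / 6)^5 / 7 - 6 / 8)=1728 / 17155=0.10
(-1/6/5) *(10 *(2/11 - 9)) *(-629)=-1848.88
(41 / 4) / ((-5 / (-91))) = 3731 / 20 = 186.55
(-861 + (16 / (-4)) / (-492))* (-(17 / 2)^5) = 75182848007 / 1968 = 38202666.67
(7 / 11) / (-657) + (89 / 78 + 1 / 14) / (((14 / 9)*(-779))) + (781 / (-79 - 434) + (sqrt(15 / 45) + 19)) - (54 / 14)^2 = sqrt(3) / 3 + 55903090687 / 21517221726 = 3.18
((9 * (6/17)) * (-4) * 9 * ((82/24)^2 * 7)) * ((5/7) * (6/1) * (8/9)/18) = -33620/17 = -1977.65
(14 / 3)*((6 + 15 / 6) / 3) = 119 / 9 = 13.22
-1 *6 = -6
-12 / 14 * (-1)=0.86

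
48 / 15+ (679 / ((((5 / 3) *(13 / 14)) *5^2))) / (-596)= 1535341 / 484250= 3.17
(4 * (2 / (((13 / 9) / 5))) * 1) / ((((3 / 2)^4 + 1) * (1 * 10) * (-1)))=-576 / 1261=-0.46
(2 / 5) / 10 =1 / 25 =0.04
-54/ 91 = -0.59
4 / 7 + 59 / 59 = 11 / 7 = 1.57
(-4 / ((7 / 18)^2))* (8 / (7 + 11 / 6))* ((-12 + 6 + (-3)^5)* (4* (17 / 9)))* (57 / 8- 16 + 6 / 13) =-1828656000 / 4823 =-379153.22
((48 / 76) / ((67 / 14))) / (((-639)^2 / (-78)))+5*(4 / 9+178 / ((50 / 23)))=118865658659 / 288773685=411.62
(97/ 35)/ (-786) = -97/ 27510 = -0.00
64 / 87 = 0.74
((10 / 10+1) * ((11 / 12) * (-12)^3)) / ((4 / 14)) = -11088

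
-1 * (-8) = 8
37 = 37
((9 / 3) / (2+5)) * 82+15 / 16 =4041 / 112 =36.08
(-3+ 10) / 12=7 / 12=0.58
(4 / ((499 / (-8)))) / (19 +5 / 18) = -576 / 173153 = -0.00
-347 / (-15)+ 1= 362 / 15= 24.13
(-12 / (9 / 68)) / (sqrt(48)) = -68*sqrt(3) / 9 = -13.09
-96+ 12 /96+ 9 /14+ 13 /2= -4969 /56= -88.73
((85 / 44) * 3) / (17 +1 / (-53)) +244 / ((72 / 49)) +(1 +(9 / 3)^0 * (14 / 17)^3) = 6535304359 / 38910960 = 167.96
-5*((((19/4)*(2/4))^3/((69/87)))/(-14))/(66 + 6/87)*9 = 259578855/315879424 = 0.82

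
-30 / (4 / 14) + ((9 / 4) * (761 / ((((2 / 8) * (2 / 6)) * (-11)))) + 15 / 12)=-86753 / 44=-1971.66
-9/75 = -3/25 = -0.12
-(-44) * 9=396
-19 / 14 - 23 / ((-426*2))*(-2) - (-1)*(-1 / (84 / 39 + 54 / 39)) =-116167 / 68586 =-1.69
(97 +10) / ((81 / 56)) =5992 / 81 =73.98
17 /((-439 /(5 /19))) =-85 /8341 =-0.01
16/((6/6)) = 16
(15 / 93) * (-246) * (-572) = 703560 / 31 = 22695.48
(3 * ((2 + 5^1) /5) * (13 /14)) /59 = 39 /590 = 0.07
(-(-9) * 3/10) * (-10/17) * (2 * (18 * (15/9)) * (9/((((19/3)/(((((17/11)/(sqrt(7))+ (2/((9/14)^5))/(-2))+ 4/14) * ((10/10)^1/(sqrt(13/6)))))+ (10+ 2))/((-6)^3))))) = 2099520 * (-2359610+ 59049 * sqrt(7))/(-320906960+ 8030664 * sqrt(7)+ 3199581 * sqrt(78)) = 17044.99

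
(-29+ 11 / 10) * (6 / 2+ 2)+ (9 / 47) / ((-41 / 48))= -538497 / 3854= -139.72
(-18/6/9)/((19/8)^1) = -8/57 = -0.14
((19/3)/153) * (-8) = -152/459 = -0.33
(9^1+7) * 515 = 8240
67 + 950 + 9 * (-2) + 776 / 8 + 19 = 1115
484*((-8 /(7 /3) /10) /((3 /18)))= -34848 /35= -995.66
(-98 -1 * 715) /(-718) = 813 /718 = 1.13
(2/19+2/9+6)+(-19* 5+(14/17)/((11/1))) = -2833087/31977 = -88.60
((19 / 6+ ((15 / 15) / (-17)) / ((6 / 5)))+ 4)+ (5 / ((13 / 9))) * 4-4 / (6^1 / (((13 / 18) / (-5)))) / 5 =3130148 / 149175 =20.98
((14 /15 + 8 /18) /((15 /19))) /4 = 0.44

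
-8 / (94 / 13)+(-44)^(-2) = -100625 / 90992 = -1.11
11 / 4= 2.75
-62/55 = -1.13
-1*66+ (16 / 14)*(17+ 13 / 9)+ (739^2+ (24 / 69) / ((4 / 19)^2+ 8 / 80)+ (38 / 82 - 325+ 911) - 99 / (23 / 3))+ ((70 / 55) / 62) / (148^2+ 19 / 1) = 126489740425686060202 / 231389862677127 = 546652.04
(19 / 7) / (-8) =-19 / 56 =-0.34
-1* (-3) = 3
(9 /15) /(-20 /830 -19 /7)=-1743 /7955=-0.22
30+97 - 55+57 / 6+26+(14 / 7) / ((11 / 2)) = 2373 / 22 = 107.86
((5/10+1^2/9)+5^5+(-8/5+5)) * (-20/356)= -175.79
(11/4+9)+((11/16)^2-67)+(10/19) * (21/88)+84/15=-49.05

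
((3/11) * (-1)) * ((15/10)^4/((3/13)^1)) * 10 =-5265/88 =-59.83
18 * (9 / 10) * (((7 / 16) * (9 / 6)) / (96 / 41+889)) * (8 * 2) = 69741 / 365450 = 0.19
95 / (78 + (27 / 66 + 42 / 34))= 35530 / 29787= 1.19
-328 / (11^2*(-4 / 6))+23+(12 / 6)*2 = 3759 / 121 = 31.07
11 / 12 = 0.92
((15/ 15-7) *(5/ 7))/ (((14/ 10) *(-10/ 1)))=15/ 49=0.31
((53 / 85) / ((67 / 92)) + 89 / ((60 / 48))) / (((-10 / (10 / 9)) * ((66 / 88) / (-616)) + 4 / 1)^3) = 1227770310688768 / 1099487028892793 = 1.12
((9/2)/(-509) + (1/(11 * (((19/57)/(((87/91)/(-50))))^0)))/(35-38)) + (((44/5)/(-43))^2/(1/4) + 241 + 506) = 1160202705611/1552882650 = 747.13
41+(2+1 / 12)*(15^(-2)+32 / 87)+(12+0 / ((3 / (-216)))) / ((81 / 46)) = 152185 / 3132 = 48.59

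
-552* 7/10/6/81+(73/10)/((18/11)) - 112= -175501/1620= -108.33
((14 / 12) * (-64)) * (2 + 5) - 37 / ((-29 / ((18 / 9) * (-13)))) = -48358 / 87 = -555.84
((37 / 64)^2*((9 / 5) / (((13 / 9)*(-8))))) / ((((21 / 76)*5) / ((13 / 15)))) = -234099 / 7168000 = -0.03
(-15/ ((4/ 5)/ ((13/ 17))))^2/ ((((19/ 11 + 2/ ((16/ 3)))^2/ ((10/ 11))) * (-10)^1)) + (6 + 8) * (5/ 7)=2283310/ 395641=5.77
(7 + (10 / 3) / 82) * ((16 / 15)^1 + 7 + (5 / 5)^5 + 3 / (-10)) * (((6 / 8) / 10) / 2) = 113879 / 49200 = 2.31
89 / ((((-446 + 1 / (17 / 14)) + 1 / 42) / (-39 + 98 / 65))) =154861602 / 20659535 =7.50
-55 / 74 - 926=-68579 / 74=-926.74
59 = 59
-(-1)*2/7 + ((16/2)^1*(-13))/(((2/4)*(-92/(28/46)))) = 6154/3703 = 1.66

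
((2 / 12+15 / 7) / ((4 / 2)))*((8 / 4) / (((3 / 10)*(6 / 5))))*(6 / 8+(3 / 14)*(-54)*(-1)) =79.05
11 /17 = 0.65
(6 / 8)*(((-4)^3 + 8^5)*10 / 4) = 61320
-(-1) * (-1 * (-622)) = 622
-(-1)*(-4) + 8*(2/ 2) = 4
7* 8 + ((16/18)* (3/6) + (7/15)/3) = 283/5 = 56.60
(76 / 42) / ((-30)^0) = 38 / 21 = 1.81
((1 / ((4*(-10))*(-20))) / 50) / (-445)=-1 / 17800000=-0.00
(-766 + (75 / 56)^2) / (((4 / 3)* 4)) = -7189653 / 50176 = -143.29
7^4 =2401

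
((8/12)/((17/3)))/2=1/17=0.06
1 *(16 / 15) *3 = 16 / 5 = 3.20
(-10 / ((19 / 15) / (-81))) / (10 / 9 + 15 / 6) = 43740 / 247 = 177.09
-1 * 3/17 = -0.18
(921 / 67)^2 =848241 / 4489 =188.96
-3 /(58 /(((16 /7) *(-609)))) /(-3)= -24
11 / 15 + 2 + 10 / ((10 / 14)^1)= 251 / 15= 16.73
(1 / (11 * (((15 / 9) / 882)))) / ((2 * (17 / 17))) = 1323 / 55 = 24.05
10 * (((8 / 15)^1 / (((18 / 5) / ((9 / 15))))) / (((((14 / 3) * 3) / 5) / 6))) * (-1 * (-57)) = 108.57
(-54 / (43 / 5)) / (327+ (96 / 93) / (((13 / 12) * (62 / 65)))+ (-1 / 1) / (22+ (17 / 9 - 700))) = -87715275 / 4581992194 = -0.02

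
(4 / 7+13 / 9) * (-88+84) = -8.06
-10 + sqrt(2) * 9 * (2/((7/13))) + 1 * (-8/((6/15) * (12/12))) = -30 + 234 * sqrt(2)/7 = 17.28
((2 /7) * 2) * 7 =4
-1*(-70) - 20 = 50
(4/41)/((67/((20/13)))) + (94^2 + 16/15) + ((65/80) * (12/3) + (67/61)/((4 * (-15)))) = 96287272301/10891855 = 8840.30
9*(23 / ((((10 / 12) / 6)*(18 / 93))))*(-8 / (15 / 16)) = -1642752 / 25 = -65710.08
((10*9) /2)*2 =90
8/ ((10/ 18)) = 72/ 5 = 14.40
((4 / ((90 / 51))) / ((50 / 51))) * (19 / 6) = 5491 / 750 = 7.32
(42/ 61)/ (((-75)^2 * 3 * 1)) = 14/ 343125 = 0.00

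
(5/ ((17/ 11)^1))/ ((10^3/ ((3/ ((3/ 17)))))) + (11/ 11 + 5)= 1211/ 200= 6.06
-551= -551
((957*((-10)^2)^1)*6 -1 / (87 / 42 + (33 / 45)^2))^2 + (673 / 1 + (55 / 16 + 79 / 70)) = 12472450395236798025957 / 37829098160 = 329705200543.88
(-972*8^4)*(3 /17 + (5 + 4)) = -621084672 /17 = -36534392.47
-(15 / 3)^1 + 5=0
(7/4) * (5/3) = 35/12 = 2.92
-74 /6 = -37 /3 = -12.33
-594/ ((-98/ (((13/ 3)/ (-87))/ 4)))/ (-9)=143/ 17052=0.01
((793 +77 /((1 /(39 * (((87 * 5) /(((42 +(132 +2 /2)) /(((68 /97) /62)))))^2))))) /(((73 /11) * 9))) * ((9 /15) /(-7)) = -13844203986041 /12128778477375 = -1.14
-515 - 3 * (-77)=-284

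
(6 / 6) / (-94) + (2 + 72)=6955 / 94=73.99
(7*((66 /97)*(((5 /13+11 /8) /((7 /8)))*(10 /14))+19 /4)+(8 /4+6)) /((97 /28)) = 1698015 /122317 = 13.88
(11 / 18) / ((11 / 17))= 0.94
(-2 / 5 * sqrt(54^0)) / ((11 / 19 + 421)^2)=-361 / 160400250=-0.00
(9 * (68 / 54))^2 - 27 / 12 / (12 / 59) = 16903 / 144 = 117.38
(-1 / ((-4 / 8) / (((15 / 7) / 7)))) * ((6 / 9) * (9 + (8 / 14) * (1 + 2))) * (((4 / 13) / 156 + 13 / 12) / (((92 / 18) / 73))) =180757125 / 2666482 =67.79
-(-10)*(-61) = -610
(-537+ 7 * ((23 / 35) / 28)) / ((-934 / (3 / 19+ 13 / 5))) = 9845567 / 6211100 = 1.59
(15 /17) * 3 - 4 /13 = 517 /221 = 2.34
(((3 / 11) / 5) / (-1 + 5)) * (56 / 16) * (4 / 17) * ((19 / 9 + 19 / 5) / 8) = 931 / 112200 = 0.01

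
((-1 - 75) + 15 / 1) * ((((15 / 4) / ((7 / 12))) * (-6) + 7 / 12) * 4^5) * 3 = 49830656 / 7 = 7118665.14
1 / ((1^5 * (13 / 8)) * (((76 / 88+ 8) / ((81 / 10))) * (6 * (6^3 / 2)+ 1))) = 216 / 249275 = 0.00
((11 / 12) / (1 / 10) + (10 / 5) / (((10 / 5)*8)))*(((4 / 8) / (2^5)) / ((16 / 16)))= 223 / 1536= 0.15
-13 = -13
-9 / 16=-0.56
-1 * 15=-15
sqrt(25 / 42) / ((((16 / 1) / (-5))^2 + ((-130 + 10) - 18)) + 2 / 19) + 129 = 129 - 2375*sqrt(42) / 2546712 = 128.99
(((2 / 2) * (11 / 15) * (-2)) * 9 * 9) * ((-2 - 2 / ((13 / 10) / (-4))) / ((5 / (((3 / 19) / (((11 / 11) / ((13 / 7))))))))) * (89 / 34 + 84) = -1491534 / 595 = -2506.78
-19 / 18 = -1.06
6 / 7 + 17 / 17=13 / 7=1.86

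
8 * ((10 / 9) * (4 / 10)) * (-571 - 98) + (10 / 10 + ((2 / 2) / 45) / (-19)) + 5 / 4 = -8127349 / 3420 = -2376.42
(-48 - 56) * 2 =-208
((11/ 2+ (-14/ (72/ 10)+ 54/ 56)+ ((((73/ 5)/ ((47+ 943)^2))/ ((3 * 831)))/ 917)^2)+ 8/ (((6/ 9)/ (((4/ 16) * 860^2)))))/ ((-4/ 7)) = -278472976779807376116922145817829/ 71717636177400082023000000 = -3882907.91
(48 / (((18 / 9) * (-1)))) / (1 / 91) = -2184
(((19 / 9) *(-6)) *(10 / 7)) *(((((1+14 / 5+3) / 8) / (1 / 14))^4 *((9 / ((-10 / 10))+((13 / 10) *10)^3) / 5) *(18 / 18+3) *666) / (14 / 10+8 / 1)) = -264389192623752 / 5875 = -45002415765.75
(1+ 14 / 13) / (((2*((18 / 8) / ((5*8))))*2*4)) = 30 / 13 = 2.31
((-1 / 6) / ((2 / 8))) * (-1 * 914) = 1828 / 3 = 609.33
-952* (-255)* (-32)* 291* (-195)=440813318400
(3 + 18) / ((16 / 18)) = 189 / 8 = 23.62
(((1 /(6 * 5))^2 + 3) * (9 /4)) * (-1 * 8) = -2701 /50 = -54.02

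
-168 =-168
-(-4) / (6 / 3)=2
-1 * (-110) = 110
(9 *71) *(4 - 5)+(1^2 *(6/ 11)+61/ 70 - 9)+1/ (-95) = -1891933/ 2926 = -646.59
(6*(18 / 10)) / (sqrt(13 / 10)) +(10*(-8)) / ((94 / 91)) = -3640 / 47 +54*sqrt(130) / 65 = -67.97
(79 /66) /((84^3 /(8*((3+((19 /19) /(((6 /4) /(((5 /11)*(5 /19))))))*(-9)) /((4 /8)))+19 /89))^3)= 25194566915891804261 /88443595238359429135482525057024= 0.00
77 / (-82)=-77 / 82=-0.94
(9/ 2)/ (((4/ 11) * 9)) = 11/ 8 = 1.38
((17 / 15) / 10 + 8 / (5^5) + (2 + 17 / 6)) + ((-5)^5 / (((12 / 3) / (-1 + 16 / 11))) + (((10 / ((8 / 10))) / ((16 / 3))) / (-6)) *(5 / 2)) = -4635060833 / 13200000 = -351.14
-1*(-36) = 36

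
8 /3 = 2.67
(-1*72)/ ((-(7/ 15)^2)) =16200/ 49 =330.61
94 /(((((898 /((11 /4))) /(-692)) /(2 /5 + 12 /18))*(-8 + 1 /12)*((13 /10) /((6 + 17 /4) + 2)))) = 140243488 /554515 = 252.91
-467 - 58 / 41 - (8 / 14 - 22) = -128285 / 287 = -446.99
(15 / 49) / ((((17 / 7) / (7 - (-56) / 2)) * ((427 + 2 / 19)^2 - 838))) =0.00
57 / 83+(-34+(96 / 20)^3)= 801767 / 10375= 77.28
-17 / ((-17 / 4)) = 4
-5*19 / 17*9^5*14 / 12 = -13089195 / 34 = -384976.32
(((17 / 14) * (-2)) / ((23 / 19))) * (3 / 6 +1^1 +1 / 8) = -4199 / 1288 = -3.26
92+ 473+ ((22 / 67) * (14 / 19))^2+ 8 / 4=918934807 / 1620529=567.06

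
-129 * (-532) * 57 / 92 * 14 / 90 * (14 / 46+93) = 1632305542 / 2645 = 617128.75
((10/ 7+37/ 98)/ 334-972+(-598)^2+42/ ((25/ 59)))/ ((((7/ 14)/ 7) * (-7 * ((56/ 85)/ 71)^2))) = -425273278569828929/ 51323776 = -8286087106.49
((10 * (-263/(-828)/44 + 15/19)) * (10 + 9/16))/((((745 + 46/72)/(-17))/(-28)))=3261986455/60722024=53.72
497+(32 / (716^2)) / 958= 7627776584 / 15347639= 497.00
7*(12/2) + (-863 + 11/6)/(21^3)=2328605/55566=41.91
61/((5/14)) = 854/5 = 170.80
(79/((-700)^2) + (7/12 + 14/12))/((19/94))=40306213/4655000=8.66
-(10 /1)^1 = -10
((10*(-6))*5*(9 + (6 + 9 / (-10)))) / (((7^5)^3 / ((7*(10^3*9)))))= -38070000 / 678223072849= -0.00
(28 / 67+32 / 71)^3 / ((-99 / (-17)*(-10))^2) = 5097048780688 / 26376055752437325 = 0.00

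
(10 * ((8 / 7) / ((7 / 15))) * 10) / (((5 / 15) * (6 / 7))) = 6000 / 7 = 857.14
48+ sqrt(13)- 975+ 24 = -903+ sqrt(13) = -899.39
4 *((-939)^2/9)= 391876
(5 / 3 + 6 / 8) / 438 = 29 / 5256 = 0.01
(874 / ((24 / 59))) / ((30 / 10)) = 25783 / 36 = 716.19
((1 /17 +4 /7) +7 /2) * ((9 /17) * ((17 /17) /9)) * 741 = 180.03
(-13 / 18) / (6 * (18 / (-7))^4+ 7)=-31213 / 11639934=-0.00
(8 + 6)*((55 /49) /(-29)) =-110 /203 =-0.54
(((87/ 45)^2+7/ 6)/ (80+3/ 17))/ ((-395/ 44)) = -825418/ 121136625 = -0.01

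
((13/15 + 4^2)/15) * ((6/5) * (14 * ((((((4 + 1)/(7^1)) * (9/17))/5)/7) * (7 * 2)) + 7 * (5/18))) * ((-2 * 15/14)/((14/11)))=-3459269/374850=-9.23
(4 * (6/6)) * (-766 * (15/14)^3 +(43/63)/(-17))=-197780053/52479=-3768.75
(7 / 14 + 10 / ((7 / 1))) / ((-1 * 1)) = -27 / 14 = -1.93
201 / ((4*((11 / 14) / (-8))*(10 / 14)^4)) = -13512828 / 6875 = -1965.50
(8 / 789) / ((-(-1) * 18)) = 4 / 7101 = 0.00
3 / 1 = 3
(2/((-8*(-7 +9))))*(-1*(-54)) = -6.75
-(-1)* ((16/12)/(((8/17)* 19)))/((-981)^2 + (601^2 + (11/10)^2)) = 850/7544310297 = 0.00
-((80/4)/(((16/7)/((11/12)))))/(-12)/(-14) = -55/1152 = -0.05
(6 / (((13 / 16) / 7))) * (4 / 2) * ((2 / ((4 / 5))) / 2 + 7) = 11088 / 13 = 852.92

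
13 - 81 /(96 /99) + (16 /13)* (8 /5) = -68.56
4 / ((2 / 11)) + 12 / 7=166 / 7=23.71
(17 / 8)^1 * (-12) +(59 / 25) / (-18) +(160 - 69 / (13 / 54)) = -445321 / 2925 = -152.25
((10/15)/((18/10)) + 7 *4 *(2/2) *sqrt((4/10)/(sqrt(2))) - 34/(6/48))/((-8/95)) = -133 *2^(1/4) *sqrt(5)/2 + 348365/108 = 3048.77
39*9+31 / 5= 1786 / 5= 357.20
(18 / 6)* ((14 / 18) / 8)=7 / 24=0.29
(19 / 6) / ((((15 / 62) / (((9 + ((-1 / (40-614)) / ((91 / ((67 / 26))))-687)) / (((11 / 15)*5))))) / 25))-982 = -2755709776429 / 44816772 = -61488.36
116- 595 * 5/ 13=-1467/ 13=-112.85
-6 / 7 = -0.86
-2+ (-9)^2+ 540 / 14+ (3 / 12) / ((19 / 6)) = 31295 / 266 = 117.65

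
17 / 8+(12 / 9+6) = 227 / 24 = 9.46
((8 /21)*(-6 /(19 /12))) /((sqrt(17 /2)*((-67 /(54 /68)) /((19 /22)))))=1296*sqrt(34) /1490951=0.01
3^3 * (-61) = -1647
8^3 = 512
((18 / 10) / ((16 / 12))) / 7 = 27 / 140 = 0.19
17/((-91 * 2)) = -17/182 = -0.09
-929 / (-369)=929 / 369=2.52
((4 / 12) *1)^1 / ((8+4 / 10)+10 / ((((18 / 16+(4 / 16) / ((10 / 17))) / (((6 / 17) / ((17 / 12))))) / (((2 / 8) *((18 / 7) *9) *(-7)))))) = -0.01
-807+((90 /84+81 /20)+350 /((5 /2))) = -92663 /140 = -661.88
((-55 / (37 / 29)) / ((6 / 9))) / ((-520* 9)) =0.01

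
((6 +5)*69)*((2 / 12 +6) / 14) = 9361 / 28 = 334.32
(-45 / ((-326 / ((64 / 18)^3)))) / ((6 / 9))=9.31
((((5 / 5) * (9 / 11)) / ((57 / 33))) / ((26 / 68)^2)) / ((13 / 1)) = 10404 / 41743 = 0.25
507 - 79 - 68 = 360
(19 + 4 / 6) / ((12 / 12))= 59 / 3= 19.67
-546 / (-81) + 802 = 21836 / 27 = 808.74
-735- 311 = -1046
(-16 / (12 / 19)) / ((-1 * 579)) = 76 / 1737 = 0.04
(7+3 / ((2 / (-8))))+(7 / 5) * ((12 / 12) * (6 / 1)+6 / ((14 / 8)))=41 / 5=8.20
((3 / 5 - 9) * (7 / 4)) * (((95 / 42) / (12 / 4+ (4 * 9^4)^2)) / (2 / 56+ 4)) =-931 / 77828471907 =-0.00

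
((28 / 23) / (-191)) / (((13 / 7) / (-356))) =69776 / 57109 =1.22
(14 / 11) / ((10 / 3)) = 21 / 55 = 0.38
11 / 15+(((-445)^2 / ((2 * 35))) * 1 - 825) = 420979 / 210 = 2004.66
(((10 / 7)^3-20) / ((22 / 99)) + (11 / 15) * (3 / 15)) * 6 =-3947954 / 8575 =-460.40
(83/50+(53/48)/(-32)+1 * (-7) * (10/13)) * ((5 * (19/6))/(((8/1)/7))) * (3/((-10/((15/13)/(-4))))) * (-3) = 748744647/55377920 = 13.52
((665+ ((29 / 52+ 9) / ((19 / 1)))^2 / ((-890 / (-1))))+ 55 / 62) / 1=17933554400079 / 26931812960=665.89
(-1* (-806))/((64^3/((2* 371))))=149513/65536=2.28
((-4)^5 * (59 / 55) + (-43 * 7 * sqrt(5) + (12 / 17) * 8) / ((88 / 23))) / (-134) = 6923 * sqrt(5) / 11792 + 512846 / 62645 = 9.50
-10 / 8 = -5 / 4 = -1.25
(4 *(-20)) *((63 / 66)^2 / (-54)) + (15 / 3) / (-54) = 8215 / 6534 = 1.26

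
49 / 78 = 0.63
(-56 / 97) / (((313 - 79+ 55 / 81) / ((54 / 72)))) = -3402 / 1843873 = -0.00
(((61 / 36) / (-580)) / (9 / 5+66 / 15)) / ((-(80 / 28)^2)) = 2989 / 51782400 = 0.00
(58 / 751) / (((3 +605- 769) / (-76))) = 4408 / 120911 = 0.04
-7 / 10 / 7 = -0.10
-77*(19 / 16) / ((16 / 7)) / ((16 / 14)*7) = -10241 / 2048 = -5.00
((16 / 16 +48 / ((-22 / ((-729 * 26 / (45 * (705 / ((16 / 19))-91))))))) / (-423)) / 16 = -1465349 / 4444173360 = -0.00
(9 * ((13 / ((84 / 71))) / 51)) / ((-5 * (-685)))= 923 / 1630300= 0.00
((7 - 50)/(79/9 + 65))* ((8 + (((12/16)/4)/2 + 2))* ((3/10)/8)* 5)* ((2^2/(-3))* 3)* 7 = 30.89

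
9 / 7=1.29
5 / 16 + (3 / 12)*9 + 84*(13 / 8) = 2225 / 16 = 139.06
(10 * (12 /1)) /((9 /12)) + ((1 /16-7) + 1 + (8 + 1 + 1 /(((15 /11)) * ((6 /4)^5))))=9515437 /58320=163.16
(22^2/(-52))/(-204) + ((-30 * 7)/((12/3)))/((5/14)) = -389723/2652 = -146.95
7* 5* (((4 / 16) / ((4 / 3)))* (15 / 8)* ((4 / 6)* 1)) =525 / 64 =8.20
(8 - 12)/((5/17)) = -68/5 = -13.60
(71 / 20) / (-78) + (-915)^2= 1306070929 / 1560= 837224.95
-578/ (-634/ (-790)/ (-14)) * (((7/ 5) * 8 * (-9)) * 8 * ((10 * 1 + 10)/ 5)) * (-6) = 61860685824/ 317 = 195144119.32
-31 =-31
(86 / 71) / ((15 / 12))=344 / 355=0.97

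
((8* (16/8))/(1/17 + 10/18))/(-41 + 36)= -5.21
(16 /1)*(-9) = -144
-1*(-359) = 359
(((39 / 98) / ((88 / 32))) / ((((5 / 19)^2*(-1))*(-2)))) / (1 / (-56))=-112632 / 1925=-58.51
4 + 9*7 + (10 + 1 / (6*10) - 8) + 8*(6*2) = 9901 / 60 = 165.02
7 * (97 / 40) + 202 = 8759 / 40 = 218.98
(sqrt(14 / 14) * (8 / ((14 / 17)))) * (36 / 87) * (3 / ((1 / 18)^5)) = 4625662464 / 203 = 22786514.60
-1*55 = -55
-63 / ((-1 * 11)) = 63 / 11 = 5.73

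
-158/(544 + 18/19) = -1501/5177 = -0.29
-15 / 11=-1.36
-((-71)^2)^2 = -25411681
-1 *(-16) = 16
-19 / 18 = -1.06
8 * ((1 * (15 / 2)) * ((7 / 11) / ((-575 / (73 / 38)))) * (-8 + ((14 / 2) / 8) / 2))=16863 / 17480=0.96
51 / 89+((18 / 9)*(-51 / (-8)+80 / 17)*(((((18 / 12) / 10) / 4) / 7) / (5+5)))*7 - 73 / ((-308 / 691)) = 61300818413 / 372803200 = 164.43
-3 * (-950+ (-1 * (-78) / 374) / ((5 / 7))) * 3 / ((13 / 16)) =127868688 / 12155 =10519.84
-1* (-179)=179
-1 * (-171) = 171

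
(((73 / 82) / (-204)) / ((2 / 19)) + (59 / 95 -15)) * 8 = -45832661 / 397290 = -115.36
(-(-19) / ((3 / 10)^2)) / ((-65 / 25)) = -9500 / 117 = -81.20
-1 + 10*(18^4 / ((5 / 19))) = 3989087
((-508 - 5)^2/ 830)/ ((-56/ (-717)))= 188692173/ 46480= 4059.64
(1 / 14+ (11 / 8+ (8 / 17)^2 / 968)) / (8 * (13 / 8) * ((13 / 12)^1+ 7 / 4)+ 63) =8498811 / 586500068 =0.01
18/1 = 18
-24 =-24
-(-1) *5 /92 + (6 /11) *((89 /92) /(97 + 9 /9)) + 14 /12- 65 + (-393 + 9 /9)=-16950676 /37191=-455.77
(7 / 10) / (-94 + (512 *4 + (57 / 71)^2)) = 35287 / 98533630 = 0.00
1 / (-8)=-1 / 8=-0.12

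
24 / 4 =6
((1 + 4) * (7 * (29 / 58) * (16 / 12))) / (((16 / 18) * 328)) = 105 / 1312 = 0.08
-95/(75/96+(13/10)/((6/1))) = -45600/479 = -95.20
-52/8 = -13/2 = -6.50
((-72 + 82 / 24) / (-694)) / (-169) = -823 / 1407432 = -0.00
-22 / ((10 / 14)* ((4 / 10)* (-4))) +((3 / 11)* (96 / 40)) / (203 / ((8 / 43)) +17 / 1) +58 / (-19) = 66691857 / 4117300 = 16.20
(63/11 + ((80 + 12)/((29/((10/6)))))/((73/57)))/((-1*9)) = -229511/209583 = -1.10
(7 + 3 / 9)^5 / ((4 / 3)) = 1288408 / 81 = 15906.27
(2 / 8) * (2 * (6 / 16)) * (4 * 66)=99 / 2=49.50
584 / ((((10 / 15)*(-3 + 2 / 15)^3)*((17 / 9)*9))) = -2956500 / 1351619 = -2.19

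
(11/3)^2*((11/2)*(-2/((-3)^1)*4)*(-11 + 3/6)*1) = -18634/9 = -2070.44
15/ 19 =0.79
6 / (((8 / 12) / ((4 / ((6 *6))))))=1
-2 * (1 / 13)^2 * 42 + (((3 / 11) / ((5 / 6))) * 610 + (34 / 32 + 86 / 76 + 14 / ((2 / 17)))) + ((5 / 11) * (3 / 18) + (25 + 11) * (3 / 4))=589000267 / 1695408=347.41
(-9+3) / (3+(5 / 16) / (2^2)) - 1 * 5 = -1369 / 197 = -6.95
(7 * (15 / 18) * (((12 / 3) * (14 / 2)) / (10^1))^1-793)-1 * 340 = -1116.67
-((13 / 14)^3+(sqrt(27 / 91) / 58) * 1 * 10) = -2197 / 2744 - 15 * sqrt(273) / 2639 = -0.89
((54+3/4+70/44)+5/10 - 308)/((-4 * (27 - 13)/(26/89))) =143663/109648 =1.31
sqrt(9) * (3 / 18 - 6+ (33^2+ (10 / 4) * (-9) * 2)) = 6229 / 2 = 3114.50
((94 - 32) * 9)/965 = 558/965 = 0.58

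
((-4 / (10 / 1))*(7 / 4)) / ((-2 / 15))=21 / 4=5.25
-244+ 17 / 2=-471 / 2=-235.50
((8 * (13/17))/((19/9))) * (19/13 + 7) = 7920/323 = 24.52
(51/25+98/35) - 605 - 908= -37704/25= -1508.16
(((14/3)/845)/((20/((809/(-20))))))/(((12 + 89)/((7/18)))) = -39641/921726000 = -0.00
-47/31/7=-47/217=-0.22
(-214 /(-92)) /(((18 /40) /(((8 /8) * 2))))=2140 /207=10.34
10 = 10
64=64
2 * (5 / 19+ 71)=2708 / 19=142.53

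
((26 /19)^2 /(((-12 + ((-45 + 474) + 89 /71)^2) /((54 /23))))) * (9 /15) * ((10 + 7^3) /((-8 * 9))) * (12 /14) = -8119735299 /135584641483130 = -0.00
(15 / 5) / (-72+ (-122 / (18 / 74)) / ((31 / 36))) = -93 / 20288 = -0.00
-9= -9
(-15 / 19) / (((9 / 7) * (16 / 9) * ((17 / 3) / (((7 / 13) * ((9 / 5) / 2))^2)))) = -250047 / 17467840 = -0.01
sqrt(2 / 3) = 0.82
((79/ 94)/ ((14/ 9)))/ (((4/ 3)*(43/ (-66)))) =-70389/ 113176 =-0.62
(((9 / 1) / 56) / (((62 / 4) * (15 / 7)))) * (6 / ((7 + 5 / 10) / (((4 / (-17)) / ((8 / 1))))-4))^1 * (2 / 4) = -0.00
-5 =-5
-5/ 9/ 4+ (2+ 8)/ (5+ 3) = 10/ 9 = 1.11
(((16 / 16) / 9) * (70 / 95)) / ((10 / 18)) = 0.15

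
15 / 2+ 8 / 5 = 91 / 10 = 9.10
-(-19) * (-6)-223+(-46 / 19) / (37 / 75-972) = -466538339 / 1384397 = -337.00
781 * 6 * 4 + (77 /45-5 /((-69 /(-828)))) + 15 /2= 1682389 /90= 18693.21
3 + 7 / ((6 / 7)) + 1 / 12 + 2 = 53 / 4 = 13.25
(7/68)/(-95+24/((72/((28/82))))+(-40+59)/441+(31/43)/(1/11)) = -5442381/4594982564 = -0.00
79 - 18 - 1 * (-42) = 103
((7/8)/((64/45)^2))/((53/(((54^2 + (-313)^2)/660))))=95336325/76414976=1.25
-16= -16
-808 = -808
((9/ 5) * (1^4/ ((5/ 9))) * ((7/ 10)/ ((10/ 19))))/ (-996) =-3591/ 830000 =-0.00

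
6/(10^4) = 3/5000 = 0.00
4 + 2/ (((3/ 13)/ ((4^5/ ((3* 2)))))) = 13348/ 9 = 1483.11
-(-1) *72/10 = 36/5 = 7.20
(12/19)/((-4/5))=-15/19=-0.79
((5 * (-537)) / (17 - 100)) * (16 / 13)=42960 / 1079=39.81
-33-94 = -127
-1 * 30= -30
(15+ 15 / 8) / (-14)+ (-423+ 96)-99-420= -94887 / 112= -847.21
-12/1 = -12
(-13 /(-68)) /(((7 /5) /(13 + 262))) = 17875 /476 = 37.55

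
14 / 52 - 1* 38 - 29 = -1735 / 26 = -66.73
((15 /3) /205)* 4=4 /41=0.10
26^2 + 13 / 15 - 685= -122 / 15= -8.13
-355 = -355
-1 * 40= -40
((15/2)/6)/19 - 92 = -6987/76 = -91.93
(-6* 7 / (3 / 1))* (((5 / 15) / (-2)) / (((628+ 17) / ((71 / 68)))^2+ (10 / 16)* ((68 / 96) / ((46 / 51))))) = 103884928 / 16990136719935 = 0.00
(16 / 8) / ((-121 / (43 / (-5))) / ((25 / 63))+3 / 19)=4085 / 72741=0.06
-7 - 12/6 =-9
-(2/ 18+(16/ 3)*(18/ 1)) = -865/ 9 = -96.11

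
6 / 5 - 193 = -959 / 5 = -191.80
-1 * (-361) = 361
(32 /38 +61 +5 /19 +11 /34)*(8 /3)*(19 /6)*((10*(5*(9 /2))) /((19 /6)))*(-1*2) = -24197400 /323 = -74914.55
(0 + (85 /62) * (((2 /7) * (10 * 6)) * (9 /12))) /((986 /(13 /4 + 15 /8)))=9225 /100688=0.09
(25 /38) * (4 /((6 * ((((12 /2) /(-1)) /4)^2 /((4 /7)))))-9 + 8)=-3925 /7182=-0.55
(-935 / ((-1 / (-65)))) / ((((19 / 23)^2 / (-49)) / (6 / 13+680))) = 1071964251050 / 361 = 2969430058.31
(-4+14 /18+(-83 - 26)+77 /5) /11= -4357 /495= -8.80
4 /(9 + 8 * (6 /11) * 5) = 44 /339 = 0.13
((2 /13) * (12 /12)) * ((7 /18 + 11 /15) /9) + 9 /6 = 1.52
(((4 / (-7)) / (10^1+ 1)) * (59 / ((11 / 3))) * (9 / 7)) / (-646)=3186 / 1915067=0.00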